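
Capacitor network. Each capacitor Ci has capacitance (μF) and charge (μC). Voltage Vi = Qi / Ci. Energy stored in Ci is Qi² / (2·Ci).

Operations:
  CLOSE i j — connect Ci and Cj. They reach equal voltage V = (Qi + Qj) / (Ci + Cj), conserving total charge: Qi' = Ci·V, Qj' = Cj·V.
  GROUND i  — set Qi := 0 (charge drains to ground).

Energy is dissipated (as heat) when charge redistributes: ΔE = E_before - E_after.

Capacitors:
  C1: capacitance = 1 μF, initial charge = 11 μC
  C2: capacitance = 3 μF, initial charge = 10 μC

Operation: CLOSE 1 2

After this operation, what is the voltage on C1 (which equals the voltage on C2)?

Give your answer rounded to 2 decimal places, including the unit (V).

Initial: C1(1μF, Q=11μC, V=11.00V), C2(3μF, Q=10μC, V=3.33V)
Op 1: CLOSE 1-2: Q_total=21.00, C_total=4.00, V=5.25; Q1=5.25, Q2=15.75; dissipated=22.042

Answer: 5.25 V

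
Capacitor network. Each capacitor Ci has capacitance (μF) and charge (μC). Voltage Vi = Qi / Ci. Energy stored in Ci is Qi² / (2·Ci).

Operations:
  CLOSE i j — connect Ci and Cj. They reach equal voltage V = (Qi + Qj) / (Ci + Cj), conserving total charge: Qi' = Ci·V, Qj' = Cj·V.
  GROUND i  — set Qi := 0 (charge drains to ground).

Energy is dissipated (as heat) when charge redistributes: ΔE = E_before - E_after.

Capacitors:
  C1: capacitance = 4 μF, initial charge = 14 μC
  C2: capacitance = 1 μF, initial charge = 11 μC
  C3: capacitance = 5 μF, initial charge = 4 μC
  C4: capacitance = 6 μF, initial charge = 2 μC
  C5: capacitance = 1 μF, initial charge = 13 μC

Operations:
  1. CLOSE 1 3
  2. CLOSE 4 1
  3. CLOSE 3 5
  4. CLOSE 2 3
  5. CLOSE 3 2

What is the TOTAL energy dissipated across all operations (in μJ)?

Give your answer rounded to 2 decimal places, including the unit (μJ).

Answer: 83.25 μJ

Derivation:
Initial: C1(4μF, Q=14μC, V=3.50V), C2(1μF, Q=11μC, V=11.00V), C3(5μF, Q=4μC, V=0.80V), C4(6μF, Q=2μC, V=0.33V), C5(1μF, Q=13μC, V=13.00V)
Op 1: CLOSE 1-3: Q_total=18.00, C_total=9.00, V=2.00; Q1=8.00, Q3=10.00; dissipated=8.100
Op 2: CLOSE 4-1: Q_total=10.00, C_total=10.00, V=1.00; Q4=6.00, Q1=4.00; dissipated=3.333
Op 3: CLOSE 3-5: Q_total=23.00, C_total=6.00, V=3.83; Q3=19.17, Q5=3.83; dissipated=50.417
Op 4: CLOSE 2-3: Q_total=30.17, C_total=6.00, V=5.03; Q2=5.03, Q3=25.14; dissipated=21.400
Op 5: CLOSE 3-2: Q_total=30.17, C_total=6.00, V=5.03; Q3=25.14, Q2=5.03; dissipated=0.000
Total dissipated: 83.250 μJ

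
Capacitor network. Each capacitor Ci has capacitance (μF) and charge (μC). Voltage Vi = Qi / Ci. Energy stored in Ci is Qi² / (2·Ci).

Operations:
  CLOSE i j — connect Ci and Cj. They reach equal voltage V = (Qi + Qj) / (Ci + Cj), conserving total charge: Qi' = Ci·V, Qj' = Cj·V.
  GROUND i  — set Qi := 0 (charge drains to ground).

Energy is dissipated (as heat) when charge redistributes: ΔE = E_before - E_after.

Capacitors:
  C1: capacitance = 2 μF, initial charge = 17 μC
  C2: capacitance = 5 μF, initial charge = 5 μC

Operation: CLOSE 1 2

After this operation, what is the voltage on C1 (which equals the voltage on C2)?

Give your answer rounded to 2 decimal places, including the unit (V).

Initial: C1(2μF, Q=17μC, V=8.50V), C2(5μF, Q=5μC, V=1.00V)
Op 1: CLOSE 1-2: Q_total=22.00, C_total=7.00, V=3.14; Q1=6.29, Q2=15.71; dissipated=40.179

Answer: 3.14 V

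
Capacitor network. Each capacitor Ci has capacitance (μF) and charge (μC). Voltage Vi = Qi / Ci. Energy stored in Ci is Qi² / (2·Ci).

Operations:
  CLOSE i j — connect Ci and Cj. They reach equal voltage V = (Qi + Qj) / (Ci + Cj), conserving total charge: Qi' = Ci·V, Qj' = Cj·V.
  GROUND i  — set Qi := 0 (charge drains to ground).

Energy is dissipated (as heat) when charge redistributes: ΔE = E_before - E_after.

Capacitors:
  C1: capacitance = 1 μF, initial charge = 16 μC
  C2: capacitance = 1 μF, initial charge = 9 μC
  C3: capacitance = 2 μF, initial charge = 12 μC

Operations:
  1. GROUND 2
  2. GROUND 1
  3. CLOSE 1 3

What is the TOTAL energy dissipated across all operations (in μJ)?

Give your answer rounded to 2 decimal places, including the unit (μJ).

Answer: 180.50 μJ

Derivation:
Initial: C1(1μF, Q=16μC, V=16.00V), C2(1μF, Q=9μC, V=9.00V), C3(2μF, Q=12μC, V=6.00V)
Op 1: GROUND 2: Q2=0; energy lost=40.500
Op 2: GROUND 1: Q1=0; energy lost=128.000
Op 3: CLOSE 1-3: Q_total=12.00, C_total=3.00, V=4.00; Q1=4.00, Q3=8.00; dissipated=12.000
Total dissipated: 180.500 μJ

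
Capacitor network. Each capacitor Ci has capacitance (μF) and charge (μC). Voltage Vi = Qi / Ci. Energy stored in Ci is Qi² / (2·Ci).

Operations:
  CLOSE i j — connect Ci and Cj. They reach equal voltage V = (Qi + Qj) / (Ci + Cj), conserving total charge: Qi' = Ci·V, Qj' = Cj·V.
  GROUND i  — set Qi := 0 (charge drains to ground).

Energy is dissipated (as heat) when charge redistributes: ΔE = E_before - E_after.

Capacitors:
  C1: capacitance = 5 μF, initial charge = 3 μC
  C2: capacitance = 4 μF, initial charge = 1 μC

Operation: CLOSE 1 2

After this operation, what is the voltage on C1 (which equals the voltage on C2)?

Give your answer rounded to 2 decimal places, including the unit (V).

Answer: 0.44 V

Derivation:
Initial: C1(5μF, Q=3μC, V=0.60V), C2(4μF, Q=1μC, V=0.25V)
Op 1: CLOSE 1-2: Q_total=4.00, C_total=9.00, V=0.44; Q1=2.22, Q2=1.78; dissipated=0.136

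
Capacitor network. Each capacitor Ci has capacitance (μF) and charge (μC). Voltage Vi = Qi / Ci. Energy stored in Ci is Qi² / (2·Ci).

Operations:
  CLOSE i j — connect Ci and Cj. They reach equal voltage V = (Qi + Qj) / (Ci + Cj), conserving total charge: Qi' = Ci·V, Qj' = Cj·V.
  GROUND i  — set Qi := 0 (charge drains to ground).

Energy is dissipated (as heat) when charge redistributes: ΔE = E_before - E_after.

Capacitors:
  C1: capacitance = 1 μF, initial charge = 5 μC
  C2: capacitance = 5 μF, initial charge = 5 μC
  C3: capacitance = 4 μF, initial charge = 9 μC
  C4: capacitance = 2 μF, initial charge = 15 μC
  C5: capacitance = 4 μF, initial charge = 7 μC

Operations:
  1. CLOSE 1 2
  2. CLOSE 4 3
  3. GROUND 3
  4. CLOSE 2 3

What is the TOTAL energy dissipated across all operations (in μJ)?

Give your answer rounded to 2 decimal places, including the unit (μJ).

Initial: C1(1μF, Q=5μC, V=5.00V), C2(5μF, Q=5μC, V=1.00V), C3(4μF, Q=9μC, V=2.25V), C4(2μF, Q=15μC, V=7.50V), C5(4μF, Q=7μC, V=1.75V)
Op 1: CLOSE 1-2: Q_total=10.00, C_total=6.00, V=1.67; Q1=1.67, Q2=8.33; dissipated=6.667
Op 2: CLOSE 4-3: Q_total=24.00, C_total=6.00, V=4.00; Q4=8.00, Q3=16.00; dissipated=18.375
Op 3: GROUND 3: Q3=0; energy lost=32.000
Op 4: CLOSE 2-3: Q_total=8.33, C_total=9.00, V=0.93; Q2=4.63, Q3=3.70; dissipated=3.086
Total dissipated: 60.128 μJ

Answer: 60.13 μJ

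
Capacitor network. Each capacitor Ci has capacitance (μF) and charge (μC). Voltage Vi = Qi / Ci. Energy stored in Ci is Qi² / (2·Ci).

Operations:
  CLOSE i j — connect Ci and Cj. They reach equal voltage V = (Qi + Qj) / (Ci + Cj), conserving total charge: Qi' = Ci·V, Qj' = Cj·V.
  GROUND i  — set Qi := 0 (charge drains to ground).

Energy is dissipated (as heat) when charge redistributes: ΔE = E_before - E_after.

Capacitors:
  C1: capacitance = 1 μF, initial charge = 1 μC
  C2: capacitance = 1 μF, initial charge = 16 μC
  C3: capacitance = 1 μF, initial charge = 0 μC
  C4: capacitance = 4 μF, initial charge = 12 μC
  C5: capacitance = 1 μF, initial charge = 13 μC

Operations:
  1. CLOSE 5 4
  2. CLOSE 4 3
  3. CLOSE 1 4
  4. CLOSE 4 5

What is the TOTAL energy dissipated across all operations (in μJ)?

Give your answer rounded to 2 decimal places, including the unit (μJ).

Answer: 54.62 μJ

Derivation:
Initial: C1(1μF, Q=1μC, V=1.00V), C2(1μF, Q=16μC, V=16.00V), C3(1μF, Q=0μC, V=0.00V), C4(4μF, Q=12μC, V=3.00V), C5(1μF, Q=13μC, V=13.00V)
Op 1: CLOSE 5-4: Q_total=25.00, C_total=5.00, V=5.00; Q5=5.00, Q4=20.00; dissipated=40.000
Op 2: CLOSE 4-3: Q_total=20.00, C_total=5.00, V=4.00; Q4=16.00, Q3=4.00; dissipated=10.000
Op 3: CLOSE 1-4: Q_total=17.00, C_total=5.00, V=3.40; Q1=3.40, Q4=13.60; dissipated=3.600
Op 4: CLOSE 4-5: Q_total=18.60, C_total=5.00, V=3.72; Q4=14.88, Q5=3.72; dissipated=1.024
Total dissipated: 54.624 μJ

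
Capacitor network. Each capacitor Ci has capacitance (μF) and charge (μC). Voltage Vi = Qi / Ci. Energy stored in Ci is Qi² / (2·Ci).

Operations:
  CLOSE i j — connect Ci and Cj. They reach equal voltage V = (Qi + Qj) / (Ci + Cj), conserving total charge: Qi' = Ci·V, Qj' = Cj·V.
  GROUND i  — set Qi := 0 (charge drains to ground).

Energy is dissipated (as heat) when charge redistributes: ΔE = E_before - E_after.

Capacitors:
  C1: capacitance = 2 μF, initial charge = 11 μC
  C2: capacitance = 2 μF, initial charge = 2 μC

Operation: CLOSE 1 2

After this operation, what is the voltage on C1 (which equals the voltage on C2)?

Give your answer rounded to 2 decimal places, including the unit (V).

Initial: C1(2μF, Q=11μC, V=5.50V), C2(2μF, Q=2μC, V=1.00V)
Op 1: CLOSE 1-2: Q_total=13.00, C_total=4.00, V=3.25; Q1=6.50, Q2=6.50; dissipated=10.125

Answer: 3.25 V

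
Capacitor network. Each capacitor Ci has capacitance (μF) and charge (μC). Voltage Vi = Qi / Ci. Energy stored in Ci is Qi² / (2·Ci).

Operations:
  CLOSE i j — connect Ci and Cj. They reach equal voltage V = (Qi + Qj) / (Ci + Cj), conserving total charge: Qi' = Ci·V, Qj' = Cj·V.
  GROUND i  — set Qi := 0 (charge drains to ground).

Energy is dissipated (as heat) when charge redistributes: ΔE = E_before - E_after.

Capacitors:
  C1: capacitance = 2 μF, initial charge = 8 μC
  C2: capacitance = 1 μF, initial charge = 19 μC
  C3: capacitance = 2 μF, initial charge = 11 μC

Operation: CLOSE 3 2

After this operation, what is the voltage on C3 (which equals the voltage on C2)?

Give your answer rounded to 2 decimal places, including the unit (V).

Answer: 10.00 V

Derivation:
Initial: C1(2μF, Q=8μC, V=4.00V), C2(1μF, Q=19μC, V=19.00V), C3(2μF, Q=11μC, V=5.50V)
Op 1: CLOSE 3-2: Q_total=30.00, C_total=3.00, V=10.00; Q3=20.00, Q2=10.00; dissipated=60.750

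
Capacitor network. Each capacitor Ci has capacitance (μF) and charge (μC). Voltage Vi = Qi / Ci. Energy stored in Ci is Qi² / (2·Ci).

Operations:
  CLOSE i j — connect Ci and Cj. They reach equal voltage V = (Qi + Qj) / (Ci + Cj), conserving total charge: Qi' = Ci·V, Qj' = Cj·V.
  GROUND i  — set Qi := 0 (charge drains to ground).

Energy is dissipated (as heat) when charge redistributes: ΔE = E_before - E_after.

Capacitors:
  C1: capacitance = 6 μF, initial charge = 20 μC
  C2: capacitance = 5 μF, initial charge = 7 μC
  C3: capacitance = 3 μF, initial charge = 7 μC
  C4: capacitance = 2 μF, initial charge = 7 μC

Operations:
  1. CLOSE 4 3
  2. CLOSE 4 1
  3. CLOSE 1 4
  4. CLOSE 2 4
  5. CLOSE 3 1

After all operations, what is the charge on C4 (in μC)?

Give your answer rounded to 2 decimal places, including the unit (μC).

Answer: 3.83 μC

Derivation:
Initial: C1(6μF, Q=20μC, V=3.33V), C2(5μF, Q=7μC, V=1.40V), C3(3μF, Q=7μC, V=2.33V), C4(2μF, Q=7μC, V=3.50V)
Op 1: CLOSE 4-3: Q_total=14.00, C_total=5.00, V=2.80; Q4=5.60, Q3=8.40; dissipated=0.817
Op 2: CLOSE 4-1: Q_total=25.60, C_total=8.00, V=3.20; Q4=6.40, Q1=19.20; dissipated=0.213
Op 3: CLOSE 1-4: Q_total=25.60, C_total=8.00, V=3.20; Q1=19.20, Q4=6.40; dissipated=0.000
Op 4: CLOSE 2-4: Q_total=13.40, C_total=7.00, V=1.91; Q2=9.57, Q4=3.83; dissipated=2.314
Op 5: CLOSE 3-1: Q_total=27.60, C_total=9.00, V=3.07; Q3=9.20, Q1=18.40; dissipated=0.160
Final charges: Q1=18.40, Q2=9.57, Q3=9.20, Q4=3.83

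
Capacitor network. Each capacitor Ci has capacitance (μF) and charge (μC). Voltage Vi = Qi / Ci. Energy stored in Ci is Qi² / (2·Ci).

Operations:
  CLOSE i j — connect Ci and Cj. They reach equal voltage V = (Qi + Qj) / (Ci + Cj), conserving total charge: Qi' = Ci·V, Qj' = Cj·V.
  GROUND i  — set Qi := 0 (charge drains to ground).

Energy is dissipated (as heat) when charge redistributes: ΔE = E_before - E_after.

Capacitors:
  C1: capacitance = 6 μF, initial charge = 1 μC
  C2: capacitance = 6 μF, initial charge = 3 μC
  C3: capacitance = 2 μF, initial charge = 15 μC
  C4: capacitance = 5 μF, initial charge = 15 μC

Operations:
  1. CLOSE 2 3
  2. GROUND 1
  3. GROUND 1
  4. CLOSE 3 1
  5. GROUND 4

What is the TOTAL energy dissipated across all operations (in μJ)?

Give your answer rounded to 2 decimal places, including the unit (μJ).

Answer: 63.13 μJ

Derivation:
Initial: C1(6μF, Q=1μC, V=0.17V), C2(6μF, Q=3μC, V=0.50V), C3(2μF, Q=15μC, V=7.50V), C4(5μF, Q=15μC, V=3.00V)
Op 1: CLOSE 2-3: Q_total=18.00, C_total=8.00, V=2.25; Q2=13.50, Q3=4.50; dissipated=36.750
Op 2: GROUND 1: Q1=0; energy lost=0.083
Op 3: GROUND 1: Q1=0; energy lost=0.000
Op 4: CLOSE 3-1: Q_total=4.50, C_total=8.00, V=0.56; Q3=1.12, Q1=3.38; dissipated=3.797
Op 5: GROUND 4: Q4=0; energy lost=22.500
Total dissipated: 63.130 μJ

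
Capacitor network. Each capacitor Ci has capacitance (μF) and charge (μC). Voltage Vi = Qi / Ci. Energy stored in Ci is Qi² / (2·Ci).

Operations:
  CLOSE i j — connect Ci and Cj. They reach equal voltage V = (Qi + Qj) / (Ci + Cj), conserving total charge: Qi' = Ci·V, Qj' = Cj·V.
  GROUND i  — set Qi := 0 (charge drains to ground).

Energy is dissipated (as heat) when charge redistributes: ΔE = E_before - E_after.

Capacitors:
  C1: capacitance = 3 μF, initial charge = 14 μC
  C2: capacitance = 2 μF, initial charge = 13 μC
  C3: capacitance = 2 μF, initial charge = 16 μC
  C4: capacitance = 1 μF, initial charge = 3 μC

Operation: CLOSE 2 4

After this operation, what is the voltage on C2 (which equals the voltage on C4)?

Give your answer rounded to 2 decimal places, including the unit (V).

Answer: 5.33 V

Derivation:
Initial: C1(3μF, Q=14μC, V=4.67V), C2(2μF, Q=13μC, V=6.50V), C3(2μF, Q=16μC, V=8.00V), C4(1μF, Q=3μC, V=3.00V)
Op 1: CLOSE 2-4: Q_total=16.00, C_total=3.00, V=5.33; Q2=10.67, Q4=5.33; dissipated=4.083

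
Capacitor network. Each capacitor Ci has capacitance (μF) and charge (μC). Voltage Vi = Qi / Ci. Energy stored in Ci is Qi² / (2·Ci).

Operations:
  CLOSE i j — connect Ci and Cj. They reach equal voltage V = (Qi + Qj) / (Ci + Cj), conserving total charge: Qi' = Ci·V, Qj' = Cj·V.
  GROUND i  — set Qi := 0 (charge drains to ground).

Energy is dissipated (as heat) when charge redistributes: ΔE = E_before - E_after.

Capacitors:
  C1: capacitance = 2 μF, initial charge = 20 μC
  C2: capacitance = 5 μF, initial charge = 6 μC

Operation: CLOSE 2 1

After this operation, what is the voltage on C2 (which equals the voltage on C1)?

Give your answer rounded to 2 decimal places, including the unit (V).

Answer: 3.71 V

Derivation:
Initial: C1(2μF, Q=20μC, V=10.00V), C2(5μF, Q=6μC, V=1.20V)
Op 1: CLOSE 2-1: Q_total=26.00, C_total=7.00, V=3.71; Q2=18.57, Q1=7.43; dissipated=55.314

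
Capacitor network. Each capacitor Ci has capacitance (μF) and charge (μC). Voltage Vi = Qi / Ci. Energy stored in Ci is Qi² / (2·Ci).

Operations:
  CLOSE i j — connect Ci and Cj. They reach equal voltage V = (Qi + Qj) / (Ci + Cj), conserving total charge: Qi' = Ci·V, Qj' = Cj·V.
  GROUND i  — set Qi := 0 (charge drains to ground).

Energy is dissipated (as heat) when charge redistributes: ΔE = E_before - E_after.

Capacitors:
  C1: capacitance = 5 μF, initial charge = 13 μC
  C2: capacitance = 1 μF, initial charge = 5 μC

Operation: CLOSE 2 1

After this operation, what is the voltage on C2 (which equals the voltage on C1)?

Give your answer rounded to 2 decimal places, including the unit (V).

Answer: 3.00 V

Derivation:
Initial: C1(5μF, Q=13μC, V=2.60V), C2(1μF, Q=5μC, V=5.00V)
Op 1: CLOSE 2-1: Q_total=18.00, C_total=6.00, V=3.00; Q2=3.00, Q1=15.00; dissipated=2.400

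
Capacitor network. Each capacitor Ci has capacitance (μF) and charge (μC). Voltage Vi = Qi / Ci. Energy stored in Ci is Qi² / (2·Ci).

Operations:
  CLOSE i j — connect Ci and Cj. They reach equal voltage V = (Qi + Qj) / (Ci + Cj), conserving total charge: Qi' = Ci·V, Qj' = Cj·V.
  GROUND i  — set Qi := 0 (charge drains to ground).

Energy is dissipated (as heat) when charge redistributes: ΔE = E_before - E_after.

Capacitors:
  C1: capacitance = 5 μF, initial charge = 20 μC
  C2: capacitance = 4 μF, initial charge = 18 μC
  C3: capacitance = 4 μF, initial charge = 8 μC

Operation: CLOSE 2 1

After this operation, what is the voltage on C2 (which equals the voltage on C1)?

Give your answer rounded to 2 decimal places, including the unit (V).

Answer: 4.22 V

Derivation:
Initial: C1(5μF, Q=20μC, V=4.00V), C2(4μF, Q=18μC, V=4.50V), C3(4μF, Q=8μC, V=2.00V)
Op 1: CLOSE 2-1: Q_total=38.00, C_total=9.00, V=4.22; Q2=16.89, Q1=21.11; dissipated=0.278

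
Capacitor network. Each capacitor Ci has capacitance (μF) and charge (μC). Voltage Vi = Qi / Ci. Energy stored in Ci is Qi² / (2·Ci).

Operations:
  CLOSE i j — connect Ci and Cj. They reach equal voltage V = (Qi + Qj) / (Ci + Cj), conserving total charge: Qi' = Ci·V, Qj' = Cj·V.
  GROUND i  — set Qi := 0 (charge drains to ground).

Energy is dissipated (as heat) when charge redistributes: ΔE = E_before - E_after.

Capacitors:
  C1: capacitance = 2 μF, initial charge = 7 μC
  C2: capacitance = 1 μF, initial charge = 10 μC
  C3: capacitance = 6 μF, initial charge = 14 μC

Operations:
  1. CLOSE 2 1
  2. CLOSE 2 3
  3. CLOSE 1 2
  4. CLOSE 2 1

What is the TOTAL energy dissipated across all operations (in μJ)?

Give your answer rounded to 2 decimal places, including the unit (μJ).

Initial: C1(2μF, Q=7μC, V=3.50V), C2(1μF, Q=10μC, V=10.00V), C3(6μF, Q=14μC, V=2.33V)
Op 1: CLOSE 2-1: Q_total=17.00, C_total=3.00, V=5.67; Q2=5.67, Q1=11.33; dissipated=14.083
Op 2: CLOSE 2-3: Q_total=19.67, C_total=7.00, V=2.81; Q2=2.81, Q3=16.86; dissipated=4.762
Op 3: CLOSE 1-2: Q_total=14.14, C_total=3.00, V=4.71; Q1=9.43, Q2=4.71; dissipated=2.721
Op 4: CLOSE 2-1: Q_total=14.14, C_total=3.00, V=4.71; Q2=4.71, Q1=9.43; dissipated=0.000
Total dissipated: 21.566 μJ

Answer: 21.57 μJ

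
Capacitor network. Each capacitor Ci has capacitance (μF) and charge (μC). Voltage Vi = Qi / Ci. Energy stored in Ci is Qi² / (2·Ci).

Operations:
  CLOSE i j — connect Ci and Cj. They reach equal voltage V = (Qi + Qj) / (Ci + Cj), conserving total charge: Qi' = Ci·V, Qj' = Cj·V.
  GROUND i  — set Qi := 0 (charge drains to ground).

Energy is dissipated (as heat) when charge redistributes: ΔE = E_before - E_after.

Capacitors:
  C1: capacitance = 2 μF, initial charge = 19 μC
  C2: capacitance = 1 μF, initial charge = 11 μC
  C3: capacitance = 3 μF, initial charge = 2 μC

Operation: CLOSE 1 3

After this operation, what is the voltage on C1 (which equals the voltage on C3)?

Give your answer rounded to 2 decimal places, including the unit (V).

Initial: C1(2μF, Q=19μC, V=9.50V), C2(1μF, Q=11μC, V=11.00V), C3(3μF, Q=2μC, V=0.67V)
Op 1: CLOSE 1-3: Q_total=21.00, C_total=5.00, V=4.20; Q1=8.40, Q3=12.60; dissipated=46.817

Answer: 4.20 V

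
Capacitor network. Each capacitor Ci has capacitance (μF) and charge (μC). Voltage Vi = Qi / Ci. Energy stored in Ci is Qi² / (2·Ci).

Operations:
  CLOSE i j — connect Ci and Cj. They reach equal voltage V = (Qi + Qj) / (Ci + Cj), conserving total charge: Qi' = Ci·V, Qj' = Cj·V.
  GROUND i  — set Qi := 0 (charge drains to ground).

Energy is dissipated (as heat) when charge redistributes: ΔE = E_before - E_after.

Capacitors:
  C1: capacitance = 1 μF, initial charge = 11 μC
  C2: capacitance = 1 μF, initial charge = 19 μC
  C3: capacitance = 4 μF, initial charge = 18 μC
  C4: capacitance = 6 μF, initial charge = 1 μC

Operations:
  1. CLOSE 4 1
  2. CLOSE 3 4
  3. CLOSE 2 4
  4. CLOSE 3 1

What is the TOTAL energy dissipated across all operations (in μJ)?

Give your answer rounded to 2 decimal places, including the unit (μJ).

Initial: C1(1μF, Q=11μC, V=11.00V), C2(1μF, Q=19μC, V=19.00V), C3(4μF, Q=18μC, V=4.50V), C4(6μF, Q=1μC, V=0.17V)
Op 1: CLOSE 4-1: Q_total=12.00, C_total=7.00, V=1.71; Q4=10.29, Q1=1.71; dissipated=50.298
Op 2: CLOSE 3-4: Q_total=28.29, C_total=10.00, V=2.83; Q3=11.31, Q4=16.97; dissipated=9.312
Op 3: CLOSE 2-4: Q_total=35.97, C_total=7.00, V=5.14; Q2=5.14, Q4=30.83; dissipated=112.078
Op 4: CLOSE 3-1: Q_total=13.03, C_total=5.00, V=2.61; Q3=10.42, Q1=2.61; dissipated=0.497
Total dissipated: 172.184 μJ

Answer: 172.18 μJ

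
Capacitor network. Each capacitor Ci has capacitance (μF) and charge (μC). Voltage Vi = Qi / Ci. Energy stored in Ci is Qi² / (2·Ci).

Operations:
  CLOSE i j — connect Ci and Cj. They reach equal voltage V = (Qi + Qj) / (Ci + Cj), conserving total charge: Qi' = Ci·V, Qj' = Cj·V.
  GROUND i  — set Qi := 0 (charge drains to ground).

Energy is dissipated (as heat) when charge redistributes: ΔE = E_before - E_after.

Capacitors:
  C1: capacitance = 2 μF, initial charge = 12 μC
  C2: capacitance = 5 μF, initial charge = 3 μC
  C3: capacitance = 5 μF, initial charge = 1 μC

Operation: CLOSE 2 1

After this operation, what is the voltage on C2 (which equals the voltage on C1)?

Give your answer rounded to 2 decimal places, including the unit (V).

Initial: C1(2μF, Q=12μC, V=6.00V), C2(5μF, Q=3μC, V=0.60V), C3(5μF, Q=1μC, V=0.20V)
Op 1: CLOSE 2-1: Q_total=15.00, C_total=7.00, V=2.14; Q2=10.71, Q1=4.29; dissipated=20.829

Answer: 2.14 V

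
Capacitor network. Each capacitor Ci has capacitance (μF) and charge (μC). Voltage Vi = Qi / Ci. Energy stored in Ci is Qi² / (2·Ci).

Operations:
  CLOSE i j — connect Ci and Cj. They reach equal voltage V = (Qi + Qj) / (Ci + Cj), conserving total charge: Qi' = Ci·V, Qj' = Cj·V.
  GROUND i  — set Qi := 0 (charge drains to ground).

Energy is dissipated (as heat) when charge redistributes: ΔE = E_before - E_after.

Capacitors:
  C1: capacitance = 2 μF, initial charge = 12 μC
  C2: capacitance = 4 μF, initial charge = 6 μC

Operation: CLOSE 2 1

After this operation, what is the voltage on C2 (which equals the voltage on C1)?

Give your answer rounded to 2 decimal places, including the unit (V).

Answer: 3.00 V

Derivation:
Initial: C1(2μF, Q=12μC, V=6.00V), C2(4μF, Q=6μC, V=1.50V)
Op 1: CLOSE 2-1: Q_total=18.00, C_total=6.00, V=3.00; Q2=12.00, Q1=6.00; dissipated=13.500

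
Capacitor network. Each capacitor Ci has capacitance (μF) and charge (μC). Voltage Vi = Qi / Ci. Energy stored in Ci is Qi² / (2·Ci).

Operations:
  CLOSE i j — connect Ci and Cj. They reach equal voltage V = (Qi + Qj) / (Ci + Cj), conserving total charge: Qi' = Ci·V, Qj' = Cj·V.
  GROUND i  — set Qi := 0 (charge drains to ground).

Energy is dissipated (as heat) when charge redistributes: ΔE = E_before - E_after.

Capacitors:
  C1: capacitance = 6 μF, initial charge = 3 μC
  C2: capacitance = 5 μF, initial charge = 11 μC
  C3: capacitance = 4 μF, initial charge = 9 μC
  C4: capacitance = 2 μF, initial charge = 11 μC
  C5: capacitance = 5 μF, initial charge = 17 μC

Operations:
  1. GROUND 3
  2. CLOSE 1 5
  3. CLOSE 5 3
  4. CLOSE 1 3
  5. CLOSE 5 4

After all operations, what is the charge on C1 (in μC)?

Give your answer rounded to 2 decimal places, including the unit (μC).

Initial: C1(6μF, Q=3μC, V=0.50V), C2(5μF, Q=11μC, V=2.20V), C3(4μF, Q=9μC, V=2.25V), C4(2μF, Q=11μC, V=5.50V), C5(5μF, Q=17μC, V=3.40V)
Op 1: GROUND 3: Q3=0; energy lost=10.125
Op 2: CLOSE 1-5: Q_total=20.00, C_total=11.00, V=1.82; Q1=10.91, Q5=9.09; dissipated=11.468
Op 3: CLOSE 5-3: Q_total=9.09, C_total=9.00, V=1.01; Q5=5.05, Q3=4.04; dissipated=3.673
Op 4: CLOSE 1-3: Q_total=14.95, C_total=10.00, V=1.49; Q1=8.97, Q3=5.98; dissipated=0.784
Op 5: CLOSE 5-4: Q_total=16.05, C_total=7.00, V=2.29; Q5=11.46, Q4=4.59; dissipated=14.399
Final charges: Q1=8.97, Q2=11.00, Q3=5.98, Q4=4.59, Q5=11.46

Answer: 8.97 μC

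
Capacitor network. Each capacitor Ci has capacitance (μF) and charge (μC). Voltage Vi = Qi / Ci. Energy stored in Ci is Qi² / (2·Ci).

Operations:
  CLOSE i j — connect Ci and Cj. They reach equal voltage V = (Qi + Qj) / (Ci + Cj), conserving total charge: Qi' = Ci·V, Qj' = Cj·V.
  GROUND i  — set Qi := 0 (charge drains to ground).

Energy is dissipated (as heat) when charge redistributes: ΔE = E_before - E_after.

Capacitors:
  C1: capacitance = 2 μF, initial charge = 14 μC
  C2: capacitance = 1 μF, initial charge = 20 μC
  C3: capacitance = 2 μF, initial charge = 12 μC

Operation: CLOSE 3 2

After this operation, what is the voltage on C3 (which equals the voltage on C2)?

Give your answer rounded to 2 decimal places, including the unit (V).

Initial: C1(2μF, Q=14μC, V=7.00V), C2(1μF, Q=20μC, V=20.00V), C3(2μF, Q=12μC, V=6.00V)
Op 1: CLOSE 3-2: Q_total=32.00, C_total=3.00, V=10.67; Q3=21.33, Q2=10.67; dissipated=65.333

Answer: 10.67 V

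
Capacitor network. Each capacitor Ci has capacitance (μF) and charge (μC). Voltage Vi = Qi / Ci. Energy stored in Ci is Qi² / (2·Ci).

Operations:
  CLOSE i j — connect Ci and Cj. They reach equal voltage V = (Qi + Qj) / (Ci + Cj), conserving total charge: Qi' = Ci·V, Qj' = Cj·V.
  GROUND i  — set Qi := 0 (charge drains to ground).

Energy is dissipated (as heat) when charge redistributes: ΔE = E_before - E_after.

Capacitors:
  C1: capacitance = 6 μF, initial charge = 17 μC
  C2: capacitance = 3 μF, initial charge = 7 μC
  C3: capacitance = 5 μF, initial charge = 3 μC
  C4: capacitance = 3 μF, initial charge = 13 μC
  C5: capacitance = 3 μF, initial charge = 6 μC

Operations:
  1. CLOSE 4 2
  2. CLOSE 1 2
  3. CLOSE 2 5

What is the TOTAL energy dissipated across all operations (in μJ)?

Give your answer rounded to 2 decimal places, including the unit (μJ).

Initial: C1(6μF, Q=17μC, V=2.83V), C2(3μF, Q=7μC, V=2.33V), C3(5μF, Q=3μC, V=0.60V), C4(3μF, Q=13μC, V=4.33V), C5(3μF, Q=6μC, V=2.00V)
Op 1: CLOSE 4-2: Q_total=20.00, C_total=6.00, V=3.33; Q4=10.00, Q2=10.00; dissipated=3.000
Op 2: CLOSE 1-2: Q_total=27.00, C_total=9.00, V=3.00; Q1=18.00, Q2=9.00; dissipated=0.250
Op 3: CLOSE 2-5: Q_total=15.00, C_total=6.00, V=2.50; Q2=7.50, Q5=7.50; dissipated=0.750
Total dissipated: 4.000 μJ

Answer: 4.00 μJ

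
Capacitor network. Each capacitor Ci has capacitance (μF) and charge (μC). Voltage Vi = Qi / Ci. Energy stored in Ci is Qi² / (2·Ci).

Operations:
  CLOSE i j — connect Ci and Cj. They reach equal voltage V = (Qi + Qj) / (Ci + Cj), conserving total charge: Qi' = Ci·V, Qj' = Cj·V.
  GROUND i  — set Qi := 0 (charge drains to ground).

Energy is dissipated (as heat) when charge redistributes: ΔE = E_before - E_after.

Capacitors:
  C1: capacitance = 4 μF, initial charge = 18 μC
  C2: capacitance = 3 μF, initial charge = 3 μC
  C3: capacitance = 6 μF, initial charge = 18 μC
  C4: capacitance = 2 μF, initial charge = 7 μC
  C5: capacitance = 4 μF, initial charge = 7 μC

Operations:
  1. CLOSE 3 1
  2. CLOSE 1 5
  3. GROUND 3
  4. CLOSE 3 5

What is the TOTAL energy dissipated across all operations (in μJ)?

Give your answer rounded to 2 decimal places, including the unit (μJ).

Initial: C1(4μF, Q=18μC, V=4.50V), C2(3μF, Q=3μC, V=1.00V), C3(6μF, Q=18μC, V=3.00V), C4(2μF, Q=7μC, V=3.50V), C5(4μF, Q=7μC, V=1.75V)
Op 1: CLOSE 3-1: Q_total=36.00, C_total=10.00, V=3.60; Q3=21.60, Q1=14.40; dissipated=2.700
Op 2: CLOSE 1-5: Q_total=21.40, C_total=8.00, V=2.67; Q1=10.70, Q5=10.70; dissipated=3.422
Op 3: GROUND 3: Q3=0; energy lost=38.880
Op 4: CLOSE 3-5: Q_total=10.70, C_total=10.00, V=1.07; Q3=6.42, Q5=4.28; dissipated=8.587
Total dissipated: 53.589 μJ

Answer: 53.59 μJ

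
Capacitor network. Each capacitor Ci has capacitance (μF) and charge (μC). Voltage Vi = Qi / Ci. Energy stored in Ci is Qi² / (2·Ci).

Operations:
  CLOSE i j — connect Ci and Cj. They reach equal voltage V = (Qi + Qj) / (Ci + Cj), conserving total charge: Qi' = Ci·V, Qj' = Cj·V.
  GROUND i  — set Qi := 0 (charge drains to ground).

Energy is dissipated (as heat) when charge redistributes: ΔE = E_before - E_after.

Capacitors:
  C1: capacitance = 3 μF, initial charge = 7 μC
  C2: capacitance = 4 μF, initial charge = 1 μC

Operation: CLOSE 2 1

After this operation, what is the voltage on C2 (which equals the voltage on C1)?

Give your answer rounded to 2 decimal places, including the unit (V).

Answer: 1.14 V

Derivation:
Initial: C1(3μF, Q=7μC, V=2.33V), C2(4μF, Q=1μC, V=0.25V)
Op 1: CLOSE 2-1: Q_total=8.00, C_total=7.00, V=1.14; Q2=4.57, Q1=3.43; dissipated=3.720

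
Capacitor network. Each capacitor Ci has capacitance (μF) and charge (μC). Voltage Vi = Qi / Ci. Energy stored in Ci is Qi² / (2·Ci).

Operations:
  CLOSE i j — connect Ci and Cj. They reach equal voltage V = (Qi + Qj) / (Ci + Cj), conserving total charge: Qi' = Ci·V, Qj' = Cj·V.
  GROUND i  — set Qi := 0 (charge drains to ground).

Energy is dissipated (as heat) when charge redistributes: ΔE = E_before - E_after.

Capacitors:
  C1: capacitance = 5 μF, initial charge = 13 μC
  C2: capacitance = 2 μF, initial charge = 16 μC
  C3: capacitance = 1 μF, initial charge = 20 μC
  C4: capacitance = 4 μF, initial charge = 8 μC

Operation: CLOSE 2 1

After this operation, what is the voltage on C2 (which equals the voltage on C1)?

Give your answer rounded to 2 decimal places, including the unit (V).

Answer: 4.14 V

Derivation:
Initial: C1(5μF, Q=13μC, V=2.60V), C2(2μF, Q=16μC, V=8.00V), C3(1μF, Q=20μC, V=20.00V), C4(4μF, Q=8μC, V=2.00V)
Op 1: CLOSE 2-1: Q_total=29.00, C_total=7.00, V=4.14; Q2=8.29, Q1=20.71; dissipated=20.829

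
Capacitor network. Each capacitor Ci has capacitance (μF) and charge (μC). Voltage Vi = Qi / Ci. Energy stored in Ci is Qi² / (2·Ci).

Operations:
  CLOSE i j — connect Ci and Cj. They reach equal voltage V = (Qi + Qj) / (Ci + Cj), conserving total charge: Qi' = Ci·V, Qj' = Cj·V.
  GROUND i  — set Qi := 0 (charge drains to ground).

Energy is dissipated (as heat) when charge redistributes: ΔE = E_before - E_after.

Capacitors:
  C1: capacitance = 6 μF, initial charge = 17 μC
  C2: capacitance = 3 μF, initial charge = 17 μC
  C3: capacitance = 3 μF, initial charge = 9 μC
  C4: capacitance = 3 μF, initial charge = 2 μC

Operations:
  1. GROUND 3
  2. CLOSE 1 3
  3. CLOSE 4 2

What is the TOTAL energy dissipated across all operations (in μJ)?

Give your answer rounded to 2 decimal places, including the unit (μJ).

Answer: 40.28 μJ

Derivation:
Initial: C1(6μF, Q=17μC, V=2.83V), C2(3μF, Q=17μC, V=5.67V), C3(3μF, Q=9μC, V=3.00V), C4(3μF, Q=2μC, V=0.67V)
Op 1: GROUND 3: Q3=0; energy lost=13.500
Op 2: CLOSE 1-3: Q_total=17.00, C_total=9.00, V=1.89; Q1=11.33, Q3=5.67; dissipated=8.028
Op 3: CLOSE 4-2: Q_total=19.00, C_total=6.00, V=3.17; Q4=9.50, Q2=9.50; dissipated=18.750
Total dissipated: 40.278 μJ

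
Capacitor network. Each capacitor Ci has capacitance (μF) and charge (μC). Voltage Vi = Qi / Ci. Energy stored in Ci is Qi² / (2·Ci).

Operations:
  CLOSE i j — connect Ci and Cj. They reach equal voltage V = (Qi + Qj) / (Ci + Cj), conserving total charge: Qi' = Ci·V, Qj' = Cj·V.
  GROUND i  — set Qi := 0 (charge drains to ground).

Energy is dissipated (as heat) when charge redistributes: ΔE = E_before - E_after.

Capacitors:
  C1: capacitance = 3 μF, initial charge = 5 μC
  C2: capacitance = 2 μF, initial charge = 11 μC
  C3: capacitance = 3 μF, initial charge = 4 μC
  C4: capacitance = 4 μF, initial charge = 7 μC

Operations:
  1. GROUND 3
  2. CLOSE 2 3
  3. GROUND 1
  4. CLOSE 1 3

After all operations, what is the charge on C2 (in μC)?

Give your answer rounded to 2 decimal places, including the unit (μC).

Answer: 4.40 μC

Derivation:
Initial: C1(3μF, Q=5μC, V=1.67V), C2(2μF, Q=11μC, V=5.50V), C3(3μF, Q=4μC, V=1.33V), C4(4μF, Q=7μC, V=1.75V)
Op 1: GROUND 3: Q3=0; energy lost=2.667
Op 2: CLOSE 2-3: Q_total=11.00, C_total=5.00, V=2.20; Q2=4.40, Q3=6.60; dissipated=18.150
Op 3: GROUND 1: Q1=0; energy lost=4.167
Op 4: CLOSE 1-3: Q_total=6.60, C_total=6.00, V=1.10; Q1=3.30, Q3=3.30; dissipated=3.630
Final charges: Q1=3.30, Q2=4.40, Q3=3.30, Q4=7.00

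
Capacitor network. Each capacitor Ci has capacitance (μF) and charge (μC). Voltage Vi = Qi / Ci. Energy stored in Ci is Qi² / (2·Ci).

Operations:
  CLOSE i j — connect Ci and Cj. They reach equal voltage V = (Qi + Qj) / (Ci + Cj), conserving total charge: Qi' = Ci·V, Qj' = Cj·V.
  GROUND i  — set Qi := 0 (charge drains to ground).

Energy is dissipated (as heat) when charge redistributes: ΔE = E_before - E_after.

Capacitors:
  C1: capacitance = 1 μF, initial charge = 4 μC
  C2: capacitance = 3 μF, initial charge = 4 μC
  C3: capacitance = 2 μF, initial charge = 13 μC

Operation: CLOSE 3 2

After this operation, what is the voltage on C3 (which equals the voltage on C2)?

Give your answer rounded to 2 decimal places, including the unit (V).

Initial: C1(1μF, Q=4μC, V=4.00V), C2(3μF, Q=4μC, V=1.33V), C3(2μF, Q=13μC, V=6.50V)
Op 1: CLOSE 3-2: Q_total=17.00, C_total=5.00, V=3.40; Q3=6.80, Q2=10.20; dissipated=16.017

Answer: 3.40 V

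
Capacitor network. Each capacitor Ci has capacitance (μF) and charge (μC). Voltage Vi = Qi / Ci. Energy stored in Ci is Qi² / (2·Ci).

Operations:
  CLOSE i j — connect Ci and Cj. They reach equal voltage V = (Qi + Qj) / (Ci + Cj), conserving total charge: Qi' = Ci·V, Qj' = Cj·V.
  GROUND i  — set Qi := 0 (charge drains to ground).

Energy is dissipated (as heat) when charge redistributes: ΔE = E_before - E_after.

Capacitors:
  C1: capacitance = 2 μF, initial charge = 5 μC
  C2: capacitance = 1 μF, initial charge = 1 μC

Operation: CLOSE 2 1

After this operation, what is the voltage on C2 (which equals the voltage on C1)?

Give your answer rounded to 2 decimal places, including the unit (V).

Initial: C1(2μF, Q=5μC, V=2.50V), C2(1μF, Q=1μC, V=1.00V)
Op 1: CLOSE 2-1: Q_total=6.00, C_total=3.00, V=2.00; Q2=2.00, Q1=4.00; dissipated=0.750

Answer: 2.00 V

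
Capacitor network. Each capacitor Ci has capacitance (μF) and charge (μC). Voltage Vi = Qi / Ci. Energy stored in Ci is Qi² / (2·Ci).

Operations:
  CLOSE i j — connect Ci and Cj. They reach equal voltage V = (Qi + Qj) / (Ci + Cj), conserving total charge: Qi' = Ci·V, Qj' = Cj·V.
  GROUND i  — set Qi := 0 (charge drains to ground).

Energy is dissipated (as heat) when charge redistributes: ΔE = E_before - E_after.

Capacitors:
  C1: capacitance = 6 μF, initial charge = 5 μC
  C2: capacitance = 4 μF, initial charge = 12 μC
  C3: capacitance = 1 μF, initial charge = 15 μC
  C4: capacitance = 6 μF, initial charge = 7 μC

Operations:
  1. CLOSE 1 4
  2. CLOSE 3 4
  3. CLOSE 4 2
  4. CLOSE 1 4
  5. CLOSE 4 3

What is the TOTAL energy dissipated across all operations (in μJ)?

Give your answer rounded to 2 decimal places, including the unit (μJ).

Initial: C1(6μF, Q=5μC, V=0.83V), C2(4μF, Q=12μC, V=3.00V), C3(1μF, Q=15μC, V=15.00V), C4(6μF, Q=7μC, V=1.17V)
Op 1: CLOSE 1-4: Q_total=12.00, C_total=12.00, V=1.00; Q1=6.00, Q4=6.00; dissipated=0.167
Op 2: CLOSE 3-4: Q_total=21.00, C_total=7.00, V=3.00; Q3=3.00, Q4=18.00; dissipated=84.000
Op 3: CLOSE 4-2: Q_total=30.00, C_total=10.00, V=3.00; Q4=18.00, Q2=12.00; dissipated=0.000
Op 4: CLOSE 1-4: Q_total=24.00, C_total=12.00, V=2.00; Q1=12.00, Q4=12.00; dissipated=6.000
Op 5: CLOSE 4-3: Q_total=15.00, C_total=7.00, V=2.14; Q4=12.86, Q3=2.14; dissipated=0.429
Total dissipated: 90.595 μJ

Answer: 90.60 μJ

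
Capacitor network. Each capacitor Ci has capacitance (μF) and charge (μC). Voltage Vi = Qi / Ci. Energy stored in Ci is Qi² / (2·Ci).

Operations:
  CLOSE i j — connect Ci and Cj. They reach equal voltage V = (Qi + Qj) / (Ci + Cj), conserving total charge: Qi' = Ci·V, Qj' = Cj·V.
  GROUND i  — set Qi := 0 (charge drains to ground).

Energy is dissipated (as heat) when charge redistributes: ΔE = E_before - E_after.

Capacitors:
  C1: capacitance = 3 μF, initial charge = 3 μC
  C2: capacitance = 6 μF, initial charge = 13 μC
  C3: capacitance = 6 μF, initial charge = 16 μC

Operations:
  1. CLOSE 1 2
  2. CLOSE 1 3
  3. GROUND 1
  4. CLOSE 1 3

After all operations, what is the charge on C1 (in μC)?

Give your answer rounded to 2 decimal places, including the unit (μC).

Answer: 4.74 μC

Derivation:
Initial: C1(3μF, Q=3μC, V=1.00V), C2(6μF, Q=13μC, V=2.17V), C3(6μF, Q=16μC, V=2.67V)
Op 1: CLOSE 1-2: Q_total=16.00, C_total=9.00, V=1.78; Q1=5.33, Q2=10.67; dissipated=1.361
Op 2: CLOSE 1-3: Q_total=21.33, C_total=9.00, V=2.37; Q1=7.11, Q3=14.22; dissipated=0.790
Op 3: GROUND 1: Q1=0; energy lost=8.428
Op 4: CLOSE 1-3: Q_total=14.22, C_total=9.00, V=1.58; Q1=4.74, Q3=9.48; dissipated=5.619
Final charges: Q1=4.74, Q2=10.67, Q3=9.48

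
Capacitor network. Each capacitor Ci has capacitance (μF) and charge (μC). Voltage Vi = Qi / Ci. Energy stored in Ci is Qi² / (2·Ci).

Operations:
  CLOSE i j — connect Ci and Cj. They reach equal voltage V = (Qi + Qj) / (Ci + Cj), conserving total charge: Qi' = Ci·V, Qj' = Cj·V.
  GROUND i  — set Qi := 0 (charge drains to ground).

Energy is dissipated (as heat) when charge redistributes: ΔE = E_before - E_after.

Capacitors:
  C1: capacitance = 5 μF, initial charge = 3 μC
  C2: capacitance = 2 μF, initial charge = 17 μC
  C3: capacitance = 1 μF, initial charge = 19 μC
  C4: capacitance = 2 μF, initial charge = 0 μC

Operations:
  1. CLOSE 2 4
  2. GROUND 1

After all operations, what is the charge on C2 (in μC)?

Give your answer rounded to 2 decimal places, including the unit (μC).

Initial: C1(5μF, Q=3μC, V=0.60V), C2(2μF, Q=17μC, V=8.50V), C3(1μF, Q=19μC, V=19.00V), C4(2μF, Q=0μC, V=0.00V)
Op 1: CLOSE 2-4: Q_total=17.00, C_total=4.00, V=4.25; Q2=8.50, Q4=8.50; dissipated=36.125
Op 2: GROUND 1: Q1=0; energy lost=0.900
Final charges: Q1=0.00, Q2=8.50, Q3=19.00, Q4=8.50

Answer: 8.50 μC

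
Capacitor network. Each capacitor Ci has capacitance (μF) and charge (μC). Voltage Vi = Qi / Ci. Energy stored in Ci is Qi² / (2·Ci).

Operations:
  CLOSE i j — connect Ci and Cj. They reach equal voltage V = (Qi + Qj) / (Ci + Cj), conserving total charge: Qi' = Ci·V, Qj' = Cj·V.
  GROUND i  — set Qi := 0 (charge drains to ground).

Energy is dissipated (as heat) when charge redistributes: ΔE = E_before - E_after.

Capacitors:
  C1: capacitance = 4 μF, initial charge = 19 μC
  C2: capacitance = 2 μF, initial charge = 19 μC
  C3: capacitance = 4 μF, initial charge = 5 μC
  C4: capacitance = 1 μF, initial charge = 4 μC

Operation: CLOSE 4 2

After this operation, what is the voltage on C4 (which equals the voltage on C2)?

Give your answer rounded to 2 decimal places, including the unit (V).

Answer: 7.67 V

Derivation:
Initial: C1(4μF, Q=19μC, V=4.75V), C2(2μF, Q=19μC, V=9.50V), C3(4μF, Q=5μC, V=1.25V), C4(1μF, Q=4μC, V=4.00V)
Op 1: CLOSE 4-2: Q_total=23.00, C_total=3.00, V=7.67; Q4=7.67, Q2=15.33; dissipated=10.083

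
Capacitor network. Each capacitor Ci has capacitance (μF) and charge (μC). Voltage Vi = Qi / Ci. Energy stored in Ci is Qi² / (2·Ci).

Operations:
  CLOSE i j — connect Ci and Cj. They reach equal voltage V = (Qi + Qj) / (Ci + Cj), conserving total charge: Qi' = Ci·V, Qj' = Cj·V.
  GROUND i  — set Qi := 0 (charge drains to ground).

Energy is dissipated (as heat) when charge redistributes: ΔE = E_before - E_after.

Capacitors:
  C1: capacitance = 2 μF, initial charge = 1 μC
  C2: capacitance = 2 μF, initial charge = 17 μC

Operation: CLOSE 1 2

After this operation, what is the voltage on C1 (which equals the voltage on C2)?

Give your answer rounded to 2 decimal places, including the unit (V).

Initial: C1(2μF, Q=1μC, V=0.50V), C2(2μF, Q=17μC, V=8.50V)
Op 1: CLOSE 1-2: Q_total=18.00, C_total=4.00, V=4.50; Q1=9.00, Q2=9.00; dissipated=32.000

Answer: 4.50 V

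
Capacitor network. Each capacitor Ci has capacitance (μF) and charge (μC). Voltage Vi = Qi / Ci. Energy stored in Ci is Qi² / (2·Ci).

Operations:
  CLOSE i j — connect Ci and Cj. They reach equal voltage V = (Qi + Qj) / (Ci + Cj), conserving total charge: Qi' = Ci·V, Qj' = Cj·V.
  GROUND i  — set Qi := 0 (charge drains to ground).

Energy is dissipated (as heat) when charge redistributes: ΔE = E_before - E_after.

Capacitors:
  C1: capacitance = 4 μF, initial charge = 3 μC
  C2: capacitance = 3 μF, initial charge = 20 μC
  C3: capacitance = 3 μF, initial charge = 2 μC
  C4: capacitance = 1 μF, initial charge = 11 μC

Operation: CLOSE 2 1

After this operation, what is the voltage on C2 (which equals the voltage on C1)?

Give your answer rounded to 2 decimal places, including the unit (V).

Answer: 3.29 V

Derivation:
Initial: C1(4μF, Q=3μC, V=0.75V), C2(3μF, Q=20μC, V=6.67V), C3(3μF, Q=2μC, V=0.67V), C4(1μF, Q=11μC, V=11.00V)
Op 1: CLOSE 2-1: Q_total=23.00, C_total=7.00, V=3.29; Q2=9.86, Q1=13.14; dissipated=30.006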